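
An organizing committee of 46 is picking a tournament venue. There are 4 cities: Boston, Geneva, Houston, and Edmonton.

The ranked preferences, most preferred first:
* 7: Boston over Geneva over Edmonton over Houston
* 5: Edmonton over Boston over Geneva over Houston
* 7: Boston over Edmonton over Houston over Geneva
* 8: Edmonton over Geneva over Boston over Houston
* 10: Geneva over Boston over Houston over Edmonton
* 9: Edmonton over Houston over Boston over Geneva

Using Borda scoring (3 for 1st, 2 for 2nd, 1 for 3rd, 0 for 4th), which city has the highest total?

Boston: 7×3 + 5×2 + 7×3 + 8×1 + 10×2 + 9×1 = 89
Geneva: 7×2 + 5×1 + 7×0 + 8×2 + 10×3 + 9×0 = 65
Houston: 7×0 + 5×0 + 7×1 + 8×0 + 10×1 + 9×2 = 35
Edmonton: 7×1 + 5×3 + 7×2 + 8×3 + 10×0 + 9×3 = 87

Boston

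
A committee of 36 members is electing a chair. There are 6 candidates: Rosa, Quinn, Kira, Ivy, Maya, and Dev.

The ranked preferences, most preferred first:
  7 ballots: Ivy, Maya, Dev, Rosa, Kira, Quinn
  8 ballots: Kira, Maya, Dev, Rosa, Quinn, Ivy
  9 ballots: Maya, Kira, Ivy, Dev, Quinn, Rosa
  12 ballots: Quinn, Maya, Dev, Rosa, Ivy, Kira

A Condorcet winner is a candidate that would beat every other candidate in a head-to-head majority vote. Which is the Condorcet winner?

Maya

Maya vs Rosa: 36–0
Maya vs Quinn: 24–12
Maya vs Kira: 28–8
Maya vs Ivy: 29–7
Maya vs Dev: 36–0
Maya beats every other candidate.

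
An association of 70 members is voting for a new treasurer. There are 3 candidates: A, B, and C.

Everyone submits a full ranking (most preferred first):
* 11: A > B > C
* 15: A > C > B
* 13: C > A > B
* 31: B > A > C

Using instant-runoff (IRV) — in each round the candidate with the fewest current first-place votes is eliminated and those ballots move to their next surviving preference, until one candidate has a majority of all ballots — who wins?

A

Round 1: A 26, B 31, C 13. C eliminated.
Round 2: A 39, B 31. A has a majority (≥36).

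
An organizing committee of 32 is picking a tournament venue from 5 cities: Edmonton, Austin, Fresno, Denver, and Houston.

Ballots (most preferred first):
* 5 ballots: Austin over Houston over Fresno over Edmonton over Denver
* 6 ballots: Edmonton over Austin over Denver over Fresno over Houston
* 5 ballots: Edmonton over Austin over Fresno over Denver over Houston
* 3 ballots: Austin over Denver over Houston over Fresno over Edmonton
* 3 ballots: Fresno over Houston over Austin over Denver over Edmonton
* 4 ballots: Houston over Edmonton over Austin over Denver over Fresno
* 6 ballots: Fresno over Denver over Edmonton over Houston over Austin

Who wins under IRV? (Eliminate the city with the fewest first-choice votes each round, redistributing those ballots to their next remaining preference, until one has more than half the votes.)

Fresno

Round 1: Edmonton 11, Austin 8, Fresno 9, Denver 0, Houston 4. Denver eliminated.
Round 2: Edmonton 11, Austin 8, Fresno 9, Houston 4. Houston eliminated.
Round 3: Edmonton 15, Austin 8, Fresno 9. Austin eliminated.
Round 4: Edmonton 15, Fresno 17. Fresno has a majority (≥17).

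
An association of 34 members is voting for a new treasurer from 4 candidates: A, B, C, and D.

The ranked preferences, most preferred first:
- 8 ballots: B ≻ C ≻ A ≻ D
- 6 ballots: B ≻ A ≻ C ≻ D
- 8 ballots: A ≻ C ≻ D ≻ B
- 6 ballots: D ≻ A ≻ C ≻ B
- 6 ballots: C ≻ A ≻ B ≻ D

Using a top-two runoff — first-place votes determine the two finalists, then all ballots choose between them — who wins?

Round 1 first-place votes: A 8, B 14, C 6, D 6. B and A advance.
Runoff: B is ranked above A on 14 ballots, A above B on 20.

A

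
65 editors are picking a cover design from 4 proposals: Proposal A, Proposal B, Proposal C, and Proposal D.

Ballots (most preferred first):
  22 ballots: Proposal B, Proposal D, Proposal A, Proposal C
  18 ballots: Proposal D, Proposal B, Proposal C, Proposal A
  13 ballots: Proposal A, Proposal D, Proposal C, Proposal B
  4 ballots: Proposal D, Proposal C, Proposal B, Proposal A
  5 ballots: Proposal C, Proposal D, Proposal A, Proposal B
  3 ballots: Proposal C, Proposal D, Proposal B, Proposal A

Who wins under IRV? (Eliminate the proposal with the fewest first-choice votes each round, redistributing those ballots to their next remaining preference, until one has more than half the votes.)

Proposal D

Round 1: Proposal A 13, Proposal B 22, Proposal C 8, Proposal D 22. Proposal C eliminated.
Round 2: Proposal A 13, Proposal B 22, Proposal D 30. Proposal A eliminated.
Round 3: Proposal B 22, Proposal D 43. Proposal D has a majority (≥33).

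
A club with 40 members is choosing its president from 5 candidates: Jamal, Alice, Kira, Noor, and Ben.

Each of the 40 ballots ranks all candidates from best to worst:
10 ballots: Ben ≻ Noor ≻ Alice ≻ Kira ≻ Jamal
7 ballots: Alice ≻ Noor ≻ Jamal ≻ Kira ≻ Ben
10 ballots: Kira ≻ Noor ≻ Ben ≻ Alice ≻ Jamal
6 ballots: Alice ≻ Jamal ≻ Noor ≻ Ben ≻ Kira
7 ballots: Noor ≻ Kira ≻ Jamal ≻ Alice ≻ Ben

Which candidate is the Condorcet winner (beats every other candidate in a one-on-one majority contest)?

Noor

Noor vs Jamal: 34–6
Noor vs Alice: 27–13
Noor vs Kira: 30–10
Noor vs Ben: 30–10
Noor beats every other candidate.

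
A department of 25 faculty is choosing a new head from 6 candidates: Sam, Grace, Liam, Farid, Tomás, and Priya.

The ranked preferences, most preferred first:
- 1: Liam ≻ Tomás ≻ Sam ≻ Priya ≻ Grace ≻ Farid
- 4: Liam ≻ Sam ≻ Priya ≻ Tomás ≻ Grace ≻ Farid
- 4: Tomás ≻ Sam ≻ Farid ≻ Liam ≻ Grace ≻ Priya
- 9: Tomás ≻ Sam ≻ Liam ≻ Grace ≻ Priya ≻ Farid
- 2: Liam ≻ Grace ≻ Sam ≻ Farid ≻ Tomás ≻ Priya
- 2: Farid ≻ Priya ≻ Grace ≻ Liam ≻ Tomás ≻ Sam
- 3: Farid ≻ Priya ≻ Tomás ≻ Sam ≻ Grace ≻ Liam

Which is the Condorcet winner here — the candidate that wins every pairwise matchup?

Tomás

Tomás vs Sam: 19–6
Tomás vs Grace: 21–4
Tomás vs Liam: 16–9
Tomás vs Farid: 18–7
Tomás vs Priya: 16–9
Tomás beats every other candidate.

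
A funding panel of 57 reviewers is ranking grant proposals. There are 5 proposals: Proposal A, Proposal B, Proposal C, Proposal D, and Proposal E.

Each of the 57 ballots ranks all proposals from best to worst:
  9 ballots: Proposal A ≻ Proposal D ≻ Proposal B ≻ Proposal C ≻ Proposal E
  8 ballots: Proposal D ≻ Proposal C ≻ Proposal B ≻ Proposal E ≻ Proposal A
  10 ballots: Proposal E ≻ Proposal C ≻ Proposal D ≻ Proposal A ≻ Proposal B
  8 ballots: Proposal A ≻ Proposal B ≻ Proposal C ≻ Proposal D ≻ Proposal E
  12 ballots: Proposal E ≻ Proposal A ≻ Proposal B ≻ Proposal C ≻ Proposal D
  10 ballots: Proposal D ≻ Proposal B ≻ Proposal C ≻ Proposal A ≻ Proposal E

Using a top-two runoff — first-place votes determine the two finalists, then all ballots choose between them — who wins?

Round 1 first-place votes: Proposal A 17, Proposal B 0, Proposal C 0, Proposal D 18, Proposal E 22. Proposal E and Proposal D advance.
Runoff: Proposal E is ranked above Proposal D on 22 ballots, Proposal D above Proposal E on 35.

Proposal D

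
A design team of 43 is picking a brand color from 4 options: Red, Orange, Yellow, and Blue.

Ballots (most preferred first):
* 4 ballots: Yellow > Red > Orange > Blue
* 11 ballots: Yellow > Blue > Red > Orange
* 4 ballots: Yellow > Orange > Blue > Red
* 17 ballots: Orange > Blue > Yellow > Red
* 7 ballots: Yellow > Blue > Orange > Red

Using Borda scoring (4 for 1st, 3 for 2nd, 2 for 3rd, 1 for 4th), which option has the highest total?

Red: 4×3 + 11×2 + 4×1 + 17×1 + 7×1 = 62
Orange: 4×2 + 11×1 + 4×3 + 17×4 + 7×2 = 113
Yellow: 4×4 + 11×4 + 4×4 + 17×2 + 7×4 = 138
Blue: 4×1 + 11×3 + 4×2 + 17×3 + 7×3 = 117

Yellow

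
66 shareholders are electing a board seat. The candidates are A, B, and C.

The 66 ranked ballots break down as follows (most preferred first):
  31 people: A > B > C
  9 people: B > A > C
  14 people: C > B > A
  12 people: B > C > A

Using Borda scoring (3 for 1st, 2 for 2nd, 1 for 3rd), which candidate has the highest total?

A: 31×3 + 9×2 + 14×1 + 12×1 = 137
B: 31×2 + 9×3 + 14×2 + 12×3 = 153
C: 31×1 + 9×1 + 14×3 + 12×2 = 106

B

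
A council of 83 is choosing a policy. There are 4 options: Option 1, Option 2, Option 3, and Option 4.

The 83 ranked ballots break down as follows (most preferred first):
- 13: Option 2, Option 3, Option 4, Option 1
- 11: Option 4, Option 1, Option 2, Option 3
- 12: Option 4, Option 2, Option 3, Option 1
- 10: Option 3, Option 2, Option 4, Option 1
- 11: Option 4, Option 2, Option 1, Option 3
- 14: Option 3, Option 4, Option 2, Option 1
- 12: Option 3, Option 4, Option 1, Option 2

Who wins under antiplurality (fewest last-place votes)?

Last-place votes: Option 1 49, Option 2 12, Option 3 22, Option 4 0.

Option 4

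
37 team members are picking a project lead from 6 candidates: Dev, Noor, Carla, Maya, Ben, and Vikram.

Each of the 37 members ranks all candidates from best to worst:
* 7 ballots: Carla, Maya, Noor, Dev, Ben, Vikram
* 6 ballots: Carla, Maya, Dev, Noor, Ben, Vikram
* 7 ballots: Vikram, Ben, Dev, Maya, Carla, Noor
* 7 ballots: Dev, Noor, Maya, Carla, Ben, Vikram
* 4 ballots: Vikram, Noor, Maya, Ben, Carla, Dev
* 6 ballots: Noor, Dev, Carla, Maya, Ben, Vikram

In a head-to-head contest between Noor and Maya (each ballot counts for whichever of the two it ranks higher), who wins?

Noor is ranked above Maya on 17 ballots; Maya above Noor on 20.

Maya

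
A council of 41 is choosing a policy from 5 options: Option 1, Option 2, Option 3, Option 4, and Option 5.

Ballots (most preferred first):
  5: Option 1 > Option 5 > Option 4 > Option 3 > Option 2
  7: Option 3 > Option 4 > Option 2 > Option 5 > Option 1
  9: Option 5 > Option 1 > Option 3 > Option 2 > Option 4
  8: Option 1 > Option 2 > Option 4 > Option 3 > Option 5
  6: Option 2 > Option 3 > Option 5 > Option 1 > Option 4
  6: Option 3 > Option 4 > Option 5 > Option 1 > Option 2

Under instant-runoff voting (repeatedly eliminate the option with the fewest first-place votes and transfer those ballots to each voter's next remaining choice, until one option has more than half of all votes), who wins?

Option 1

Round 1: Option 1 13, Option 2 6, Option 3 13, Option 4 0, Option 5 9. Option 4 eliminated.
Round 2: Option 1 13, Option 2 6, Option 3 13, Option 5 9. Option 2 eliminated.
Round 3: Option 1 13, Option 3 19, Option 5 9. Option 5 eliminated.
Round 4: Option 1 22, Option 3 19. Option 1 has a majority (≥21).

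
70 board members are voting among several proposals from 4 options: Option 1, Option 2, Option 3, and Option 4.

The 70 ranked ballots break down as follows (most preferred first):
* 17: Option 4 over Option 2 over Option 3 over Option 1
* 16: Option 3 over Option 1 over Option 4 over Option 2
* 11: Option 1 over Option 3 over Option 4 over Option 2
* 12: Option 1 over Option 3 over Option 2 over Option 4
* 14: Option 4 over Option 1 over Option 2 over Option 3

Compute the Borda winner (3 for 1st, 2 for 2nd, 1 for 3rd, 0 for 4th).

Option 1

Option 1: 17×0 + 16×2 + 11×3 + 12×3 + 14×2 = 129
Option 2: 17×2 + 16×0 + 11×0 + 12×1 + 14×1 = 60
Option 3: 17×1 + 16×3 + 11×2 + 12×2 + 14×0 = 111
Option 4: 17×3 + 16×1 + 11×1 + 12×0 + 14×3 = 120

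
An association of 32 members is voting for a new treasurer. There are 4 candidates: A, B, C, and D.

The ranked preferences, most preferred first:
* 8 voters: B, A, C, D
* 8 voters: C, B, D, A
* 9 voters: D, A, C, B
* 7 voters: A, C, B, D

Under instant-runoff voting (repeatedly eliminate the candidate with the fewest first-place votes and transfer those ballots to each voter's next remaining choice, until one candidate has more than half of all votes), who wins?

Round 1: A 7, B 8, C 8, D 9. A eliminated.
Round 2: B 8, C 15, D 9. B eliminated.
Round 3: C 23, D 9. C has a majority (≥17).

C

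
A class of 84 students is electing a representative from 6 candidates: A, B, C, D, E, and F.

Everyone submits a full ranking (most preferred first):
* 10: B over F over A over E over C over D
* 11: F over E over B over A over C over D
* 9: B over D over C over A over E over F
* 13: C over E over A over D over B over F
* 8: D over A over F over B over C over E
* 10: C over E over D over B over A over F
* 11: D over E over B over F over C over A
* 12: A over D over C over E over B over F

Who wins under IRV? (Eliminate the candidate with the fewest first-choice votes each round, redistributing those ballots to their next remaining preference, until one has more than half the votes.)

D

Round 1: A 12, B 19, C 23, D 19, E 0, F 11. E eliminated.
Round 2: A 12, B 19, C 23, D 19, F 11. F eliminated.
Round 3: A 12, B 30, C 23, D 19. A eliminated.
Round 4: B 30, C 23, D 31. C eliminated.
Round 5: B 30, D 54. D has a majority (≥43).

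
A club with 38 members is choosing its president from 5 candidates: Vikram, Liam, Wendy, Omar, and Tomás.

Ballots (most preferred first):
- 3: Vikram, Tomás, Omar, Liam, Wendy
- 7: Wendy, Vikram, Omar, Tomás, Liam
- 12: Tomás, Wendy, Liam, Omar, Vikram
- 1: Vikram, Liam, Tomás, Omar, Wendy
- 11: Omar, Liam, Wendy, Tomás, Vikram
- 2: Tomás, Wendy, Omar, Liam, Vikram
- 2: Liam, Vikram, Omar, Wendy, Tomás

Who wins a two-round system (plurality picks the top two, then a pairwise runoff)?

Round 1 first-place votes: Vikram 4, Liam 2, Wendy 7, Omar 11, Tomás 14. Tomás and Omar advance.
Runoff: Tomás is ranked above Omar on 18 ballots, Omar above Tomás on 20.

Omar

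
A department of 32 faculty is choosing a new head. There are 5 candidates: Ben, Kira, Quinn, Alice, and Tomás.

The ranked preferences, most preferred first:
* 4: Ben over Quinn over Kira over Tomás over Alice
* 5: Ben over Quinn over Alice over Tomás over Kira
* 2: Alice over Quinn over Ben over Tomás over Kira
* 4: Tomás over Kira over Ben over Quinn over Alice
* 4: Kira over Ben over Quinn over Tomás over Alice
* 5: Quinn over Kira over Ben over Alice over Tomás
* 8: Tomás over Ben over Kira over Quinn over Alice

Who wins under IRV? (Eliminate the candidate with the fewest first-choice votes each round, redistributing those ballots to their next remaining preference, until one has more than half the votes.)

Round 1: Ben 9, Kira 4, Quinn 5, Alice 2, Tomás 12. Alice eliminated.
Round 2: Ben 9, Kira 4, Quinn 7, Tomás 12. Kira eliminated.
Round 3: Ben 13, Quinn 7, Tomás 12. Quinn eliminated.
Round 4: Ben 20, Tomás 12. Ben has a majority (≥17).

Ben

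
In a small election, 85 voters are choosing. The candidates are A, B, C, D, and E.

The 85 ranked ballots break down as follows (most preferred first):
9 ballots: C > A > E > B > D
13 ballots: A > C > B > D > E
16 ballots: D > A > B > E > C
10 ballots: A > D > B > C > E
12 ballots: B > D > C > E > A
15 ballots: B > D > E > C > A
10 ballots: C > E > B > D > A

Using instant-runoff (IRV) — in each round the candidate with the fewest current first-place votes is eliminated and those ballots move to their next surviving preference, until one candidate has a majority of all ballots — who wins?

A

Round 1: A 23, B 27, C 19, D 16, E 0. E eliminated.
Round 2: A 23, B 27, C 19, D 16. D eliminated.
Round 3: A 39, B 27, C 19. C eliminated.
Round 4: A 48, B 37. A has a majority (≥43).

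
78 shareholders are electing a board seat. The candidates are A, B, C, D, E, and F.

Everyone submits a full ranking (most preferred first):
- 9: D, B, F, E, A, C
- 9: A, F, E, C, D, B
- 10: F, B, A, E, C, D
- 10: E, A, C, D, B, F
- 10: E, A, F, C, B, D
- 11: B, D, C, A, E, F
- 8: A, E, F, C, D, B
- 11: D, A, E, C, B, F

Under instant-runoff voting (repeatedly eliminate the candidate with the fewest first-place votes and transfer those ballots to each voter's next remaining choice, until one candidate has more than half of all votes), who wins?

Round 1: A 17, B 11, C 0, D 20, E 20, F 10. C eliminated.
Round 2: A 17, B 11, D 20, E 20, F 10. F eliminated.
Round 3: A 17, B 21, D 20, E 20. A eliminated.
Round 4: B 21, D 20, E 37. D eliminated.
Round 5: B 30, E 48. E has a majority (≥40).

E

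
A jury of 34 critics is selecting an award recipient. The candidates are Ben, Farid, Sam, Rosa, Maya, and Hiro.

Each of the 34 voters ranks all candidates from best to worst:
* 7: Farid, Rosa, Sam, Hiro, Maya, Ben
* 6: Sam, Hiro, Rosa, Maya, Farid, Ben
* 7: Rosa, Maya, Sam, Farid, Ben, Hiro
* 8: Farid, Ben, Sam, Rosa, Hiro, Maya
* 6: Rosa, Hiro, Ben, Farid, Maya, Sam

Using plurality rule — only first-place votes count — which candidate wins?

First-place votes: Ben 0, Farid 15, Sam 6, Rosa 13, Maya 0, Hiro 0.

Farid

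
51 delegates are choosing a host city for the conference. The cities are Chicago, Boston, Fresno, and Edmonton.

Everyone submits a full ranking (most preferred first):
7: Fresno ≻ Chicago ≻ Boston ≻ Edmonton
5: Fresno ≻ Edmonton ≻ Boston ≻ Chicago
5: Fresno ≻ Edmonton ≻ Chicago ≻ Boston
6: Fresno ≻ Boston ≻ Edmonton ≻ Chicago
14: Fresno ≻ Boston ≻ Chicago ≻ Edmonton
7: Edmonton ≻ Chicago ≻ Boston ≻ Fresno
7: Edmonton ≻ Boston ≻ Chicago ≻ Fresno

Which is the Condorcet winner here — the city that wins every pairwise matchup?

Fresno

Fresno vs Chicago: 37–14
Fresno vs Boston: 37–14
Fresno vs Edmonton: 37–14
Fresno beats every other city.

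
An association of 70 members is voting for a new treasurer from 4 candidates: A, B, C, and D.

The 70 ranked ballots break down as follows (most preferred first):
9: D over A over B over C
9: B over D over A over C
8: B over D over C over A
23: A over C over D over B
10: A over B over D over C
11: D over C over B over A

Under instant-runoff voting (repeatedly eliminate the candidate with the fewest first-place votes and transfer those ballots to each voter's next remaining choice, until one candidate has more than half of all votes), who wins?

Round 1: A 33, B 17, C 0, D 20. C eliminated.
Round 2: A 33, B 17, D 20. B eliminated.
Round 3: A 33, D 37. D has a majority (≥36).

D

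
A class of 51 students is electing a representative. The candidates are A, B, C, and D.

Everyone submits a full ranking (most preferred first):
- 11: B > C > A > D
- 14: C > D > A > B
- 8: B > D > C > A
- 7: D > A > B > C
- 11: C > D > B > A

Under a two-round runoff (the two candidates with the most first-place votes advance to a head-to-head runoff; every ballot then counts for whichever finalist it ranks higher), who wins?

Round 1 first-place votes: A 0, B 19, C 25, D 7. C and B advance.
Runoff: C is ranked above B on 25 ballots, B above C on 26.

B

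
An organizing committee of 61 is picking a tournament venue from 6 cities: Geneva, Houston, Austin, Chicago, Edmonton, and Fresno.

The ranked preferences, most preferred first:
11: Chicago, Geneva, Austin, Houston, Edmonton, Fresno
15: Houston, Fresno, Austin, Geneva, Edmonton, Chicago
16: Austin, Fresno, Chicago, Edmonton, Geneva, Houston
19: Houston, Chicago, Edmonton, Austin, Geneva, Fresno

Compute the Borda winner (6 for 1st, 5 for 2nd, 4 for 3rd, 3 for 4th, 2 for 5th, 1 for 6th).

Austin

Geneva: 11×5 + 15×3 + 16×2 + 19×2 = 170
Houston: 11×3 + 15×6 + 16×1 + 19×6 = 253
Austin: 11×4 + 15×4 + 16×6 + 19×3 = 257
Chicago: 11×6 + 15×1 + 16×4 + 19×5 = 240
Edmonton: 11×2 + 15×2 + 16×3 + 19×4 = 176
Fresno: 11×1 + 15×5 + 16×5 + 19×1 = 185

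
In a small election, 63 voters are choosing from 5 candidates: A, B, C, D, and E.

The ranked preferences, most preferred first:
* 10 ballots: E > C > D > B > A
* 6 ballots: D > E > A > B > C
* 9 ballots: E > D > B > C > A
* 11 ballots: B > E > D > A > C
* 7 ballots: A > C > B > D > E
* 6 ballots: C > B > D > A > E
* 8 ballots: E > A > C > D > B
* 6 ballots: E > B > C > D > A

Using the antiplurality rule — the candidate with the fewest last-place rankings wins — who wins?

Last-place votes: A 25, B 8, C 17, D 0, E 13.

D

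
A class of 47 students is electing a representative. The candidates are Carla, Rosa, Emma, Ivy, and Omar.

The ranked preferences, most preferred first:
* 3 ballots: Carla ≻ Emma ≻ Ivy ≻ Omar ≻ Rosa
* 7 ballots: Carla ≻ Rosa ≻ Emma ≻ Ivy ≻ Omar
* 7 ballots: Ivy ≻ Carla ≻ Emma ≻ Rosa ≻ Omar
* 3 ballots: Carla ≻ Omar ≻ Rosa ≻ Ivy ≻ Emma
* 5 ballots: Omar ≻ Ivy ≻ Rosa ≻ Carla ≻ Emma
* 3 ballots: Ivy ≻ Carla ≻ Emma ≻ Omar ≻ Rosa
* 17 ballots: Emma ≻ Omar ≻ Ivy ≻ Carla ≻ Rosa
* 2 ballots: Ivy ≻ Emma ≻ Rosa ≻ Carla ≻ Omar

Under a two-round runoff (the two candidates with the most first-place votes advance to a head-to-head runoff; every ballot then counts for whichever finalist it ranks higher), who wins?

Carla

Round 1 first-place votes: Carla 13, Rosa 0, Emma 17, Ivy 12, Omar 5. Emma and Carla advance.
Runoff: Emma is ranked above Carla on 19 ballots, Carla above Emma on 28.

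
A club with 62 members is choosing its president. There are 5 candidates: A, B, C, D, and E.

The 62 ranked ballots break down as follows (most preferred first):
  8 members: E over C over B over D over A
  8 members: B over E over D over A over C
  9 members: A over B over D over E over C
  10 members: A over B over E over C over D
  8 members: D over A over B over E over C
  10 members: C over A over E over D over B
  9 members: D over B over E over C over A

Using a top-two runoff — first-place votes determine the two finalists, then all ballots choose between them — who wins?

Round 1 first-place votes: A 19, B 8, C 10, D 17, E 8. A and D advance.
Runoff: A is ranked above D on 29 ballots, D above A on 33.

D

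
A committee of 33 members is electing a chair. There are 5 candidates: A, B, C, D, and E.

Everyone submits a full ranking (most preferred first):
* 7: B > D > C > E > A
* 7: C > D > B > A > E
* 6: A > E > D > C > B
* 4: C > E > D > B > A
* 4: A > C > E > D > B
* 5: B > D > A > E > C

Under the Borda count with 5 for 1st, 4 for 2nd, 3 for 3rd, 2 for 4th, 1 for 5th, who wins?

A: 7×1 + 7×2 + 6×5 + 4×1 + 4×5 + 5×3 = 90
B: 7×5 + 7×3 + 6×1 + 4×2 + 4×1 + 5×5 = 99
C: 7×3 + 7×5 + 6×2 + 4×5 + 4×4 + 5×1 = 109
D: 7×4 + 7×4 + 6×3 + 4×3 + 4×2 + 5×4 = 114
E: 7×2 + 7×1 + 6×4 + 4×4 + 4×3 + 5×2 = 83

D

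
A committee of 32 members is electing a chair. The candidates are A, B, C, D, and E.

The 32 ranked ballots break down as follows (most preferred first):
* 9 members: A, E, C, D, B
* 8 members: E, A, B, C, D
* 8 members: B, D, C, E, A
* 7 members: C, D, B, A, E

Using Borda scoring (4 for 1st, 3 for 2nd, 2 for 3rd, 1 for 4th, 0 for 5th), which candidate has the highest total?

C

A: 9×4 + 8×3 + 8×0 + 7×1 = 67
B: 9×0 + 8×2 + 8×4 + 7×2 = 62
C: 9×2 + 8×1 + 8×2 + 7×4 = 70
D: 9×1 + 8×0 + 8×3 + 7×3 = 54
E: 9×3 + 8×4 + 8×1 + 7×0 = 67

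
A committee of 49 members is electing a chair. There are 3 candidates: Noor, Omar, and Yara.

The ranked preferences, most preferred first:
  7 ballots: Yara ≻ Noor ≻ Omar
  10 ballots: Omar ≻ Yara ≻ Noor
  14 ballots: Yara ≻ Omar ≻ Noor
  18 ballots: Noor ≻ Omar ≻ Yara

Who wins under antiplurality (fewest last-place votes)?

Last-place votes: Noor 24, Omar 7, Yara 18.

Omar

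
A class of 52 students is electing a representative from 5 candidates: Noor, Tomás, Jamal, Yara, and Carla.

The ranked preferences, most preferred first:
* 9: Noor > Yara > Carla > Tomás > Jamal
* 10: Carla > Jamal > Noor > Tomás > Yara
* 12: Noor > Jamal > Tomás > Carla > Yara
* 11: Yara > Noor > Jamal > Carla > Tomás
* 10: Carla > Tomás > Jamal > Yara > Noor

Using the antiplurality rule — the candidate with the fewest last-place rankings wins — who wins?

Carla

Last-place votes: Noor 10, Tomás 11, Jamal 9, Yara 22, Carla 0.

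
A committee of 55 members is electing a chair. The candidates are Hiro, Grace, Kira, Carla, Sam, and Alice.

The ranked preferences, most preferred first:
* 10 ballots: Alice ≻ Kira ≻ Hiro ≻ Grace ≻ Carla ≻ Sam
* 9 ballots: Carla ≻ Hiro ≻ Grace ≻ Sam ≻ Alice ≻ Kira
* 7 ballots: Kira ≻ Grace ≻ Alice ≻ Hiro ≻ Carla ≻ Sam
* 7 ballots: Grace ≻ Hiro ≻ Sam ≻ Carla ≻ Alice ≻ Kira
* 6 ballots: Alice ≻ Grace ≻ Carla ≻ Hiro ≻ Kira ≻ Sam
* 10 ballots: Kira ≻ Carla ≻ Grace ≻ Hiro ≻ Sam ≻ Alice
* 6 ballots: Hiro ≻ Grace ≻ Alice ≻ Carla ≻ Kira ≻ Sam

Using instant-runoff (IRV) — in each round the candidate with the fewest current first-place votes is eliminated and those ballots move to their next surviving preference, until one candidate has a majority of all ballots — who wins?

Round 1: Hiro 6, Grace 7, Kira 17, Carla 9, Sam 0, Alice 16. Sam eliminated.
Round 2: Hiro 6, Grace 7, Kira 17, Carla 9, Alice 16. Hiro eliminated.
Round 3: Grace 13, Kira 17, Carla 9, Alice 16. Carla eliminated.
Round 4: Grace 22, Kira 17, Alice 16. Alice eliminated.
Round 5: Grace 28, Kira 27. Grace has a majority (≥28).

Grace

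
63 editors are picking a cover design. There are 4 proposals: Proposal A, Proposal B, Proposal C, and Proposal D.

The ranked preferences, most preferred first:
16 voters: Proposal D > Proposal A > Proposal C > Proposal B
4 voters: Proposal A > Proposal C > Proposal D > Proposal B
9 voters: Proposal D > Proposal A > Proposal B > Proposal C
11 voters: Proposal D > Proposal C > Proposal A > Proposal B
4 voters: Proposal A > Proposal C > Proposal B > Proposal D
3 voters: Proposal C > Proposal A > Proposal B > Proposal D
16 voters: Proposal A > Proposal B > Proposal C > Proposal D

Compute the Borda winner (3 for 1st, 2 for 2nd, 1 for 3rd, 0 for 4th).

Proposal A

Proposal A: 16×2 + 4×3 + 9×2 + 11×1 + 4×3 + 3×2 + 16×3 = 139
Proposal B: 16×0 + 4×0 + 9×1 + 11×0 + 4×1 + 3×1 + 16×2 = 48
Proposal C: 16×1 + 4×2 + 9×0 + 11×2 + 4×2 + 3×3 + 16×1 = 79
Proposal D: 16×3 + 4×1 + 9×3 + 11×3 + 4×0 + 3×0 + 16×0 = 112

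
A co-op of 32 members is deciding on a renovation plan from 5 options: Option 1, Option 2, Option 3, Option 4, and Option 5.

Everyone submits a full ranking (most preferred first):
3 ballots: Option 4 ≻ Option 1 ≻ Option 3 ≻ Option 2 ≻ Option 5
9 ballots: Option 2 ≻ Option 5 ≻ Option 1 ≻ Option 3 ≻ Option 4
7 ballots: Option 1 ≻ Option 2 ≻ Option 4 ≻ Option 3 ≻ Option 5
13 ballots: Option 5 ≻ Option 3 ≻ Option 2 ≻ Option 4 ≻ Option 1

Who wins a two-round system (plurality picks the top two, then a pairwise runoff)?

Option 2

Round 1 first-place votes: Option 1 7, Option 2 9, Option 3 0, Option 4 3, Option 5 13. Option 5 and Option 2 advance.
Runoff: Option 5 is ranked above Option 2 on 13 ballots, Option 2 above Option 5 on 19.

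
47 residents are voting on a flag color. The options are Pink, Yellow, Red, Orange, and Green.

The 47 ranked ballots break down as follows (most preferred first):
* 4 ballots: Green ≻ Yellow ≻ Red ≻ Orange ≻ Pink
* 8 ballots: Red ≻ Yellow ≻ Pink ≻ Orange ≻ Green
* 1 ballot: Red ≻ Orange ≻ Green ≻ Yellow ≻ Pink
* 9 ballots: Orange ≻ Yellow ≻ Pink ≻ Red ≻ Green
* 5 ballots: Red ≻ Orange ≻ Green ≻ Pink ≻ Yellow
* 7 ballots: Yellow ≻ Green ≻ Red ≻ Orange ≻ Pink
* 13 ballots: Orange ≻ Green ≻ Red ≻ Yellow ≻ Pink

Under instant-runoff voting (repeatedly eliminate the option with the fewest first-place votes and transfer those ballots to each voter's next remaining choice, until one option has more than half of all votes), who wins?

Red

Round 1: Pink 0, Yellow 7, Red 14, Orange 22, Green 4. Pink eliminated.
Round 2: Yellow 7, Red 14, Orange 22, Green 4. Green eliminated.
Round 3: Yellow 11, Red 14, Orange 22. Yellow eliminated.
Round 4: Red 25, Orange 22. Red has a majority (≥24).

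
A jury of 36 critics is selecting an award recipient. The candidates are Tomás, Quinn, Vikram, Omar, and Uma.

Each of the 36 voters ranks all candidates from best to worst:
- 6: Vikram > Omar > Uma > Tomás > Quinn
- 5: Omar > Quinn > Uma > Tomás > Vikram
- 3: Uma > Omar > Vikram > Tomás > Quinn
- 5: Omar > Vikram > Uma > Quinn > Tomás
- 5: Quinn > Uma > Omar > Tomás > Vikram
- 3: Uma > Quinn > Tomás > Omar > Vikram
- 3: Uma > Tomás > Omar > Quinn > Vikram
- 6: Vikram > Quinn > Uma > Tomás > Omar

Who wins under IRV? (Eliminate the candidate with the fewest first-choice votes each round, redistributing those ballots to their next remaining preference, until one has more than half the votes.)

Round 1: Tomás 0, Quinn 5, Vikram 12, Omar 10, Uma 9. Tomás eliminated.
Round 2: Quinn 5, Vikram 12, Omar 10, Uma 9. Quinn eliminated.
Round 3: Vikram 12, Omar 10, Uma 14. Omar eliminated.
Round 4: Vikram 17, Uma 19. Uma has a majority (≥19).

Uma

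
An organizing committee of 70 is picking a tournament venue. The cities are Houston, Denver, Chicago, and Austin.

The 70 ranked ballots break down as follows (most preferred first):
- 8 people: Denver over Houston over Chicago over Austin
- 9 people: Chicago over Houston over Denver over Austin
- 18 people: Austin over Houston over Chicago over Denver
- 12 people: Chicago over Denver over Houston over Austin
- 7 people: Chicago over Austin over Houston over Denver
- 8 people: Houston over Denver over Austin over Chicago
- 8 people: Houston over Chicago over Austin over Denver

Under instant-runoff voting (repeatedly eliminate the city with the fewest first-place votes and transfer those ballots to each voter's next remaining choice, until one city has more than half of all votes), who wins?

Houston

Round 1: Houston 16, Denver 8, Chicago 28, Austin 18. Denver eliminated.
Round 2: Houston 24, Chicago 28, Austin 18. Austin eliminated.
Round 3: Houston 42, Chicago 28. Houston has a majority (≥36).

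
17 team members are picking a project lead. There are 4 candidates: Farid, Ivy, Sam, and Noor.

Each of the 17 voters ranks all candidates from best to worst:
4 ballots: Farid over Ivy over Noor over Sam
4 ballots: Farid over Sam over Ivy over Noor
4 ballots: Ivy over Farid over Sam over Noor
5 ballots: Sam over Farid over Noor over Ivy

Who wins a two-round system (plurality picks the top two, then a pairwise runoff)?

Farid

Round 1 first-place votes: Farid 8, Ivy 4, Sam 5, Noor 0. Farid and Sam advance.
Runoff: Farid is ranked above Sam on 12 ballots, Sam above Farid on 5.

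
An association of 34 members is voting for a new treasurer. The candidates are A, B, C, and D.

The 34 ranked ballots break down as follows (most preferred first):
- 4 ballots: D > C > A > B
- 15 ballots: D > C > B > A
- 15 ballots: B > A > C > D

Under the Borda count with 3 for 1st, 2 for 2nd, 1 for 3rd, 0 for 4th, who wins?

A: 4×1 + 15×0 + 15×2 = 34
B: 4×0 + 15×1 + 15×3 = 60
C: 4×2 + 15×2 + 15×1 = 53
D: 4×3 + 15×3 + 15×0 = 57

B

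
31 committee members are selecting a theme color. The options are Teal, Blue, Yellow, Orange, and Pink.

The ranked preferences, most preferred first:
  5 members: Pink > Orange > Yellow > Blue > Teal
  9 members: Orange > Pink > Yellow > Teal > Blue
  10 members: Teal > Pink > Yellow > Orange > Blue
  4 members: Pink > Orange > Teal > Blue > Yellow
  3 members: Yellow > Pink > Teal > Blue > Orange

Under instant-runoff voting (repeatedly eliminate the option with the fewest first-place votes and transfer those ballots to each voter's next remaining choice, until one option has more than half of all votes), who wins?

Pink

Round 1: Teal 10, Blue 0, Yellow 3, Orange 9, Pink 9. Blue eliminated.
Round 2: Teal 10, Yellow 3, Orange 9, Pink 9. Yellow eliminated.
Round 3: Teal 10, Orange 9, Pink 12. Orange eliminated.
Round 4: Teal 10, Pink 21. Pink has a majority (≥16).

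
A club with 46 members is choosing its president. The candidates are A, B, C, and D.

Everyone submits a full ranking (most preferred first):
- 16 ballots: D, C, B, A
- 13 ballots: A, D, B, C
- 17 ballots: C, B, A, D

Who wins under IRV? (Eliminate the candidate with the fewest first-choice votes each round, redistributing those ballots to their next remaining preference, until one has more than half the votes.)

Round 1: A 13, B 0, C 17, D 16. B eliminated.
Round 2: A 13, C 17, D 16. A eliminated.
Round 3: C 17, D 29. D has a majority (≥24).

D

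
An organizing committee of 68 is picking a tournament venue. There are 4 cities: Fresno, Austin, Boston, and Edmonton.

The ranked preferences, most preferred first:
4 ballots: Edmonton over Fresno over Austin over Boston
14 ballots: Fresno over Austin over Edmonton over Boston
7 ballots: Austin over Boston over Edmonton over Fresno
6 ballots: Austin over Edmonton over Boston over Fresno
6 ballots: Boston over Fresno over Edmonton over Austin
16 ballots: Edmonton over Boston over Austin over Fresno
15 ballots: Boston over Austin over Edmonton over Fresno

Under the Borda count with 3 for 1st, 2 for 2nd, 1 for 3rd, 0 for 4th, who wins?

Austin

Fresno: 4×2 + 14×3 + 7×0 + 6×0 + 6×2 + 16×0 + 15×0 = 62
Austin: 4×1 + 14×2 + 7×3 + 6×3 + 6×0 + 16×1 + 15×2 = 117
Boston: 4×0 + 14×0 + 7×2 + 6×1 + 6×3 + 16×2 + 15×3 = 115
Edmonton: 4×3 + 14×1 + 7×1 + 6×2 + 6×1 + 16×3 + 15×1 = 114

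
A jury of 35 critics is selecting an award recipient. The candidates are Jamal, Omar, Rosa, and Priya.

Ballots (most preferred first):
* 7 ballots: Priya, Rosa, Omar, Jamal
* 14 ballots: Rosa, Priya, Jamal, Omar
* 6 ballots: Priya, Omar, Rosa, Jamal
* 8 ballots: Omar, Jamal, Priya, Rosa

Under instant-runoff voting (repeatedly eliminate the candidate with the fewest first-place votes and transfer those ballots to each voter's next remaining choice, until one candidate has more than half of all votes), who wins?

Round 1: Jamal 0, Omar 8, Rosa 14, Priya 13. Jamal eliminated.
Round 2: Omar 8, Rosa 14, Priya 13. Omar eliminated.
Round 3: Rosa 14, Priya 21. Priya has a majority (≥18).

Priya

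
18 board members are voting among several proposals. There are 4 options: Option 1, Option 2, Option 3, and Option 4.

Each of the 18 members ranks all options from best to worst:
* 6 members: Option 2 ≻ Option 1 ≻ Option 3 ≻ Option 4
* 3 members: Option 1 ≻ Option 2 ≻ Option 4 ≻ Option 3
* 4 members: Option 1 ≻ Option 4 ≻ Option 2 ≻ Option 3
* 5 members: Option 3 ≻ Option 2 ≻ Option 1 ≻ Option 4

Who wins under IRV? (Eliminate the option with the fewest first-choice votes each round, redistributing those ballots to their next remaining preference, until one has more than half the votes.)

Option 2

Round 1: Option 1 7, Option 2 6, Option 3 5, Option 4 0. Option 4 eliminated.
Round 2: Option 1 7, Option 2 6, Option 3 5. Option 3 eliminated.
Round 3: Option 1 7, Option 2 11. Option 2 has a majority (≥10).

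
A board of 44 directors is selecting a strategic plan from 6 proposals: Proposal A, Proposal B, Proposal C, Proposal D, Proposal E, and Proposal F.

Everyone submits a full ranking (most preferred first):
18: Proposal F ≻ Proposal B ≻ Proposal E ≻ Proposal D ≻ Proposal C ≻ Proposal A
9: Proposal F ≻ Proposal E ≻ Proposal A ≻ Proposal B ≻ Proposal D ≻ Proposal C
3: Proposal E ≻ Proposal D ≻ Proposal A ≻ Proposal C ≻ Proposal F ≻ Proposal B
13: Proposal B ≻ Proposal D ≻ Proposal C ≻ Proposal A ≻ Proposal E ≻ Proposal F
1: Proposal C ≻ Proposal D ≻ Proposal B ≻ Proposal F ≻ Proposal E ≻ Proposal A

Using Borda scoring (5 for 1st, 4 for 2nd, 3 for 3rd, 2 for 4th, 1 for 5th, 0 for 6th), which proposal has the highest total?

Proposal B

Proposal A: 18×0 + 9×3 + 3×3 + 13×2 + 1×0 = 62
Proposal B: 18×4 + 9×2 + 3×0 + 13×5 + 1×3 = 158
Proposal C: 18×1 + 9×0 + 3×2 + 13×3 + 1×5 = 68
Proposal D: 18×2 + 9×1 + 3×4 + 13×4 + 1×4 = 113
Proposal E: 18×3 + 9×4 + 3×5 + 13×1 + 1×1 = 119
Proposal F: 18×5 + 9×5 + 3×1 + 13×0 + 1×2 = 140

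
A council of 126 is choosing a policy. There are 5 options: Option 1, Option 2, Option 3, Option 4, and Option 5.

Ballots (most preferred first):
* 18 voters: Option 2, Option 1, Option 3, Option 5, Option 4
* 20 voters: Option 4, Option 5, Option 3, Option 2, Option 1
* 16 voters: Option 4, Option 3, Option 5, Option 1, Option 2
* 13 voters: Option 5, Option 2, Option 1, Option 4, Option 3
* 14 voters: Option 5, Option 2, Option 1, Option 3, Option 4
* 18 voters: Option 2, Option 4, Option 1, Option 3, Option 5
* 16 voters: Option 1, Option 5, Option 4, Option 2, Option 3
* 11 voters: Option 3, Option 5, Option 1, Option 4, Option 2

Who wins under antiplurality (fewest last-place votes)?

Last-place votes: Option 1 20, Option 2 27, Option 3 29, Option 4 32, Option 5 18.

Option 5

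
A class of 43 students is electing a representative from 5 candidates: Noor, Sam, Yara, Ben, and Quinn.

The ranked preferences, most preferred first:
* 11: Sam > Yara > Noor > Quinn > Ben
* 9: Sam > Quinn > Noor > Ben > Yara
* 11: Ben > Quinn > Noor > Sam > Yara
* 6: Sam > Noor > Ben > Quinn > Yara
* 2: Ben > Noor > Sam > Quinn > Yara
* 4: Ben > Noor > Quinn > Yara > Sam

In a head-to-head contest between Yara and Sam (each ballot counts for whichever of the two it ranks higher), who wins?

Yara is ranked above Sam on 4 ballots; Sam above Yara on 39.

Sam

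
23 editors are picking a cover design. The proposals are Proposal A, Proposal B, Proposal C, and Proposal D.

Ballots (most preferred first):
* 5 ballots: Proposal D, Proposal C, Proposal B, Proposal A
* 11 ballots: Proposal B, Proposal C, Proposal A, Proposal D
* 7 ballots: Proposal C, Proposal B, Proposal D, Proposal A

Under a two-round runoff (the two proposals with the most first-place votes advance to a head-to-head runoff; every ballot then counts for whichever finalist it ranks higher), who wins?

Proposal C

Round 1 first-place votes: Proposal A 0, Proposal B 11, Proposal C 7, Proposal D 5. Proposal B and Proposal C advance.
Runoff: Proposal B is ranked above Proposal C on 11 ballots, Proposal C above Proposal B on 12.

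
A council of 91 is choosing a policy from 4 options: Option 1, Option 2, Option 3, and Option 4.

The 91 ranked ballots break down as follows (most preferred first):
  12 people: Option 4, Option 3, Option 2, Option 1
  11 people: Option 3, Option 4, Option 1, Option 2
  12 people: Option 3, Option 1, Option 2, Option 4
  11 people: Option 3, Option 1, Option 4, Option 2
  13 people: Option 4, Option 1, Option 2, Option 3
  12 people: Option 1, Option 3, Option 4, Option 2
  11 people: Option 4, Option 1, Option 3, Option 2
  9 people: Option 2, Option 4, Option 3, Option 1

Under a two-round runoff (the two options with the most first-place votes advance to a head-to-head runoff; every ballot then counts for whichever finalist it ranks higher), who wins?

Option 3

Round 1 first-place votes: Option 1 12, Option 2 9, Option 3 34, Option 4 36. Option 4 and Option 3 advance.
Runoff: Option 4 is ranked above Option 3 on 45 ballots, Option 3 above Option 4 on 46.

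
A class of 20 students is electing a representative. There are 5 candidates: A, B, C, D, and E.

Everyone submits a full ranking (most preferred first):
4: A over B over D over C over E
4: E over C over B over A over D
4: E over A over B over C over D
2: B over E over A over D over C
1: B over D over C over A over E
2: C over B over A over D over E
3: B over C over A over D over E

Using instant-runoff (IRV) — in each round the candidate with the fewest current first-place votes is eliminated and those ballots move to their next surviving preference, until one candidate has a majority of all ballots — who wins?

B

Round 1: A 4, B 6, C 2, D 0, E 8. D eliminated.
Round 2: A 4, B 6, C 2, E 8. C eliminated.
Round 3: A 4, B 8, E 8. A eliminated.
Round 4: B 12, E 8. B has a majority (≥11).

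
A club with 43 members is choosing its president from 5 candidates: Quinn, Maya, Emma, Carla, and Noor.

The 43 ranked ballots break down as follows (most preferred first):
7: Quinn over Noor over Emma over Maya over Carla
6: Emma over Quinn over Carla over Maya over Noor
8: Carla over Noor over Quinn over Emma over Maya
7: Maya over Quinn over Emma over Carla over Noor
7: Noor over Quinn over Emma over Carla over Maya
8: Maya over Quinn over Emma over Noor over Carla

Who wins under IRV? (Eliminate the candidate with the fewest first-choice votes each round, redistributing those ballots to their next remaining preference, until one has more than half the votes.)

Quinn

Round 1: Quinn 7, Maya 15, Emma 6, Carla 8, Noor 7. Emma eliminated.
Round 2: Quinn 13, Maya 15, Carla 8, Noor 7. Noor eliminated.
Round 3: Quinn 20, Maya 15, Carla 8. Carla eliminated.
Round 4: Quinn 28, Maya 15. Quinn has a majority (≥22).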